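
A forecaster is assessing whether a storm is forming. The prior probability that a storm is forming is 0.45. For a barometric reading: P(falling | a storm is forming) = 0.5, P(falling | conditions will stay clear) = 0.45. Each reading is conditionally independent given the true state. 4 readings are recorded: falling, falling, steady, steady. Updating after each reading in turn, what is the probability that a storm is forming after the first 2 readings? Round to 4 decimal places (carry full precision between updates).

0.5025

After 'falling': P(storm) = 0.5·0.4500 / (0.5·0.4500 + 0.45·0.5500) ≈ 0.4762
After 'falling': P(storm) = 0.5·0.4762 / (0.5·0.4762 + 0.45·0.5238) ≈ 0.5025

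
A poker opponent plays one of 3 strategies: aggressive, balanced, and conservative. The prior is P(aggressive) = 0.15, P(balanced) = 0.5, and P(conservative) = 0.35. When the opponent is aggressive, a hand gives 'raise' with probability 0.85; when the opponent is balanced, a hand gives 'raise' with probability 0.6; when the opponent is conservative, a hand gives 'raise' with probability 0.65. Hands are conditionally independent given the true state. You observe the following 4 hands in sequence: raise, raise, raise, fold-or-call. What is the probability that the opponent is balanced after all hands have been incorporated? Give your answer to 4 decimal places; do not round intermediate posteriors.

0.4765

Apply Bayes' rule sequentially, carrying P(balanced) forward.
After 'raise': normaliser = 0.85·0.1500 + 0.6·0.5000 + 0.65·0.3500; P(aggressive) ≈ 0.1947, P(balanced) ≈ 0.4580, P(conservative) ≈ 0.3473
After 'raise': normaliser = 0.85·0.1947 + 0.6·0.4580 + 0.65·0.3473; P(aggressive) ≈ 0.2484, P(balanced) ≈ 0.4126, P(conservative) ≈ 0.3390
After 'raise': normaliser = 0.85·0.2484 + 0.6·0.4126 + 0.65·0.3390; P(aggressive) ≈ 0.3110, P(balanced) ≈ 0.3646, P(conservative) ≈ 0.3245
After 'fold-or-call': normaliser = 0.15·0.3110 + 0.4·0.3646 + 0.35·0.3245; P(aggressive) ≈ 0.1524, P(balanced) ≈ 0.4765, P(conservative) ≈ 0.3711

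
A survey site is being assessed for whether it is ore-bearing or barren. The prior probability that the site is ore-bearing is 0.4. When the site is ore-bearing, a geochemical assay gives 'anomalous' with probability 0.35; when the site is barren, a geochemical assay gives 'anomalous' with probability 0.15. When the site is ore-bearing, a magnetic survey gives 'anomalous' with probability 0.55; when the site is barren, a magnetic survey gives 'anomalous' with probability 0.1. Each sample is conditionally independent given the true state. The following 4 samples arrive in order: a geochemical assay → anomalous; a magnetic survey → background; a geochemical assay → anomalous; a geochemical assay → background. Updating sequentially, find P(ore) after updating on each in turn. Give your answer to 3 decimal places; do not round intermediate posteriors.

Apply Bayes' rule sequentially, carrying P(ore) forward.
After a geochemical assay='anomalous': P(ore) = 0.35·0.4000 / (0.35·0.4000 + 0.15·0.6000) ≈ 0.6087
After a magnetic survey='background': P(ore) = 0.45·0.6087 / (0.45·0.6087 + 0.9·0.3913) ≈ 0.4375
After a geochemical assay='anomalous': P(ore) = 0.35·0.4375 / (0.35·0.4375 + 0.15·0.5625) ≈ 0.6447
After a geochemical assay='background': P(ore) = 0.65·0.6447 / (0.65·0.6447 + 0.85·0.3553) ≈ 0.5812

0.581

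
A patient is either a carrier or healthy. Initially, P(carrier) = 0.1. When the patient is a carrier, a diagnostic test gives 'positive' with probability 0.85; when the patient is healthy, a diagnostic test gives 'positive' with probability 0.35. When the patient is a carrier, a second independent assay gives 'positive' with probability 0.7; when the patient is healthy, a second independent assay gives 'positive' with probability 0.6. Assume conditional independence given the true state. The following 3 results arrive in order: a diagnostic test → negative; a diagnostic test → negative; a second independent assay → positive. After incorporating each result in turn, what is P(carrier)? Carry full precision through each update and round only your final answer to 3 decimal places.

After a diagnostic test='negative': P(carrier) = 0.15·0.1000 / (0.15·0.1000 + 0.65·0.9000) ≈ 0.0250
After a diagnostic test='negative': P(carrier) = 0.15·0.0250 / (0.15·0.0250 + 0.65·0.9750) ≈ 0.0059
After a second independent assay='positive': P(carrier) = 0.7·0.0059 / (0.7·0.0059 + 0.6·0.9941) ≈ 0.0069

0.007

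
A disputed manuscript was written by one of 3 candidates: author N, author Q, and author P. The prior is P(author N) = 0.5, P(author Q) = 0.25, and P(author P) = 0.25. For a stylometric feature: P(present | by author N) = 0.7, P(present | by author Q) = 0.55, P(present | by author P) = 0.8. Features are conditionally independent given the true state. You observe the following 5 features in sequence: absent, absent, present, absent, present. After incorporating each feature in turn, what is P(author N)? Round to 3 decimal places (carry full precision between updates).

0.447

Apply Bayes' rule sequentially, carrying P(author N) forward.
After 'absent': normaliser = 0.3·0.5000 + 0.45·0.2500 + 0.2·0.2500; P(author N) ≈ 0.4800, P(author Q) ≈ 0.3600, P(author P) ≈ 0.1600
After 'absent': normaliser = 0.3·0.4800 + 0.45·0.3600 + 0.2·0.1600; P(author N) ≈ 0.4260, P(author Q) ≈ 0.4793, P(author P) ≈ 0.0947
After 'present': normaliser = 0.7·0.4260 + 0.55·0.4793 + 0.8·0.0947; P(author N) ≈ 0.4677, P(author Q) ≈ 0.4135, P(author P) ≈ 0.1188
After 'absent': normaliser = 0.3·0.4677 + 0.45·0.4135 + 0.2·0.1188; P(author N) ≈ 0.4008, P(author Q) ≈ 0.5314, P(author P) ≈ 0.0679
After 'present': normaliser = 0.7·0.4008 + 0.55·0.5314 + 0.8·0.0679; P(author N) ≈ 0.4474, P(author Q) ≈ 0.4661, P(author P) ≈ 0.0866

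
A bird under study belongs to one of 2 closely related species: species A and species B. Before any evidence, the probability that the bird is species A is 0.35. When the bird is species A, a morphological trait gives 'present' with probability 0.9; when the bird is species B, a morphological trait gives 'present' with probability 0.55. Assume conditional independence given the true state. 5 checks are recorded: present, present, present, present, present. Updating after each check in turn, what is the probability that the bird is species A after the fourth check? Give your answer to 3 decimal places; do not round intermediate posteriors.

After 'present': P(species A) = 0.9·0.3500 / (0.9·0.3500 + 0.55·0.6500) ≈ 0.4684
After 'present': P(species A) = 0.9·0.4684 / (0.9·0.4684 + 0.55·0.5316) ≈ 0.5905
After 'present': P(species A) = 0.9·0.5905 / (0.9·0.5905 + 0.55·0.4095) ≈ 0.7023
After 'present': P(species A) = 0.9·0.7023 / (0.9·0.7023 + 0.55·0.2977) ≈ 0.7943

0.794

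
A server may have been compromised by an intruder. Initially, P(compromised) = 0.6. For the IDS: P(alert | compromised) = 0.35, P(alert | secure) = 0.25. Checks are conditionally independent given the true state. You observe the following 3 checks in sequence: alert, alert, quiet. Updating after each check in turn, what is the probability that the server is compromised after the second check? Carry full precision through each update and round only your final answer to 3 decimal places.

After 'alert': P(compromised) = 0.35·0.6000 / (0.35·0.6000 + 0.25·0.4000) ≈ 0.6774
After 'alert': P(compromised) = 0.35·0.6774 / (0.35·0.6774 + 0.25·0.3226) ≈ 0.7462

0.746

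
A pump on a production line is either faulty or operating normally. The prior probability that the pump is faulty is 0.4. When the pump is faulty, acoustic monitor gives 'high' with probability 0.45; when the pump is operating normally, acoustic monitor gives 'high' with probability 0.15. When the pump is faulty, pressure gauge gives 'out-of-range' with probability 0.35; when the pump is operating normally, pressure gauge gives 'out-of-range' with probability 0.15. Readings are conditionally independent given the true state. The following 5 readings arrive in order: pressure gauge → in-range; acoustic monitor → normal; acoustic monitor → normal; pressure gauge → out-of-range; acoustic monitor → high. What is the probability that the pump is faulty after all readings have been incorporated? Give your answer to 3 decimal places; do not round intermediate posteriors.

0.599

After pressure gauge='in-range': P(faulty) = 0.65·0.4000 / (0.65·0.4000 + 0.85·0.6000) ≈ 0.3377
After acoustic monitor='normal': P(faulty) = 0.55·0.3377 / (0.55·0.3377 + 0.85·0.6623) ≈ 0.2480
After acoustic monitor='normal': P(faulty) = 0.55·0.2480 / (0.55·0.2480 + 0.85·0.7520) ≈ 0.1759
After pressure gauge='out-of-range': P(faulty) = 0.35·0.1759 / (0.35·0.1759 + 0.15·0.8241) ≈ 0.3325
After acoustic monitor='high': P(faulty) = 0.45·0.3325 / (0.45·0.3325 + 0.15·0.6675) ≈ 0.5991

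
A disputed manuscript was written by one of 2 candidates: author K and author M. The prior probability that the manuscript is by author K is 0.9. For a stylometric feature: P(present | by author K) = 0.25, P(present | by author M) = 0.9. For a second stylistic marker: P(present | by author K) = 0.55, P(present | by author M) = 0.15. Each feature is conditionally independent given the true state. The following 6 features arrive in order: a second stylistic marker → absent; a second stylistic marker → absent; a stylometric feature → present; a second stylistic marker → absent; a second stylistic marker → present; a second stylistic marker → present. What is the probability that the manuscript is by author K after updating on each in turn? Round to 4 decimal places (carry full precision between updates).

After a second stylistic marker='absent': P(author K) = 0.45·0.9000 / (0.45·0.9000 + 0.85·0.1000) ≈ 0.8265
After a second stylistic marker='absent': P(author K) = 0.45·0.8265 / (0.45·0.8265 + 0.85·0.1735) ≈ 0.7161
After a stylometric feature='present': P(author K) = 0.25·0.7161 / (0.25·0.7161 + 0.9·0.2839) ≈ 0.4120
After a second stylistic marker='absent': P(author K) = 0.45·0.4120 / (0.45·0.4120 + 0.85·0.5880) ≈ 0.2706
After a second stylistic marker='present': P(author K) = 0.55·0.2706 / (0.55·0.2706 + 0.15·0.7294) ≈ 0.5763
After a second stylistic marker='present': P(author K) = 0.55·0.5763 / (0.55·0.5763 + 0.15·0.4237) ≈ 0.8330

0.8330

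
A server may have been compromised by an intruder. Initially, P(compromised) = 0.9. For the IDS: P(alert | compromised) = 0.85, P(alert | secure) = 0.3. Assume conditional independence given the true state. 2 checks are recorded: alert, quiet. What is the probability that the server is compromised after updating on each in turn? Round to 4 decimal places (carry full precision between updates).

Each posterior becomes the prior for the next update.
After 'alert': P(compromised) = 0.85·0.9000 / (0.85·0.9000 + 0.3·0.1000) ≈ 0.9623
After 'quiet': P(compromised) = 0.15·0.9623 / (0.15·0.9623 + 0.7·0.0377) ≈ 0.8453

0.8453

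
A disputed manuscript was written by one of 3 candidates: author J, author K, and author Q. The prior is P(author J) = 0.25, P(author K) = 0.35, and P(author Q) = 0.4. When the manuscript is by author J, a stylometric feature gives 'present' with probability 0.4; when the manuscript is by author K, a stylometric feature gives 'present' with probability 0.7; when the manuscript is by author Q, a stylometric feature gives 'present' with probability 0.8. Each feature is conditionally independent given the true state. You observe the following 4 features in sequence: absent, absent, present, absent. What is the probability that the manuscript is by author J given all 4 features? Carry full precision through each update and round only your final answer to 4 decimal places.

Each posterior becomes the prior for the next update.
After 'absent': normaliser = 0.6·0.2500 + 0.3·0.3500 + 0.2·0.4000; P(author J) ≈ 0.4478, P(author K) ≈ 0.3134, P(author Q) ≈ 0.2388
After 'absent': normaliser = 0.6·0.4478 + 0.3·0.3134 + 0.2·0.2388; P(author J) ≈ 0.6545, P(author K) ≈ 0.2291, P(author Q) ≈ 0.1164
After 'present': normaliser = 0.4·0.6545 + 0.7·0.2291 + 0.8·0.1164; P(author J) ≈ 0.5081, P(author K) ≈ 0.3112, P(author Q) ≈ 0.1807
After 'absent': normaliser = 0.6·0.5081 + 0.3·0.3112 + 0.2·0.1807; P(author J) ≈ 0.7019, P(author K) ≈ 0.2149, P(author Q) ≈ 0.0832

0.7019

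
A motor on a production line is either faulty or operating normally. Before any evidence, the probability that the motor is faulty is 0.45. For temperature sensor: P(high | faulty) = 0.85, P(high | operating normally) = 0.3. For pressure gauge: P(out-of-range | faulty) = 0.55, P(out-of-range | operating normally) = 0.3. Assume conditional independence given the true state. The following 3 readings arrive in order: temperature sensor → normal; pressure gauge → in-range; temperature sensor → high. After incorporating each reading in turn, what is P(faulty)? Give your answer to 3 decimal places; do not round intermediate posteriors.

After temperature sensor='normal': P(faulty) = 0.15·0.4500 / (0.15·0.4500 + 0.7·0.5500) ≈ 0.1492
After pressure gauge='in-range': P(faulty) = 0.45·0.1492 / (0.45·0.1492 + 0.7·0.8508) ≈ 0.1013
After temperature sensor='high': P(faulty) = 0.85·0.1013 / (0.85·0.1013 + 0.3·0.8987) ≈ 0.2420

0.242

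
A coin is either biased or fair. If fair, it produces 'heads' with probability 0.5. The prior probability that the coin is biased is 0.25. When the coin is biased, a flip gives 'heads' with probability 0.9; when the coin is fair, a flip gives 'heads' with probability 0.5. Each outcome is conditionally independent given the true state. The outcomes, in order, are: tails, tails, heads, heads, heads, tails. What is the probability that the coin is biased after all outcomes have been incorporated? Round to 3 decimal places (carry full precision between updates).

After 'tails': P(biased) = 0.1·0.2500 / (0.1·0.2500 + 0.5·0.7500) ≈ 0.0625
After 'tails': P(biased) = 0.1·0.0625 / (0.1·0.0625 + 0.5·0.9375) ≈ 0.0132
After 'heads': P(biased) = 0.9·0.0132 / (0.9·0.0132 + 0.5·0.9868) ≈ 0.0234
After 'heads': P(biased) = 0.9·0.0234 / (0.9·0.0234 + 0.5·0.9766) ≈ 0.0414
After 'heads': P(biased) = 0.9·0.0414 / (0.9·0.0414 + 0.5·0.9586) ≈ 0.0721
After 'tails': P(biased) = 0.1·0.0721 / (0.1·0.0721 + 0.5·0.9279) ≈ 0.0153

0.015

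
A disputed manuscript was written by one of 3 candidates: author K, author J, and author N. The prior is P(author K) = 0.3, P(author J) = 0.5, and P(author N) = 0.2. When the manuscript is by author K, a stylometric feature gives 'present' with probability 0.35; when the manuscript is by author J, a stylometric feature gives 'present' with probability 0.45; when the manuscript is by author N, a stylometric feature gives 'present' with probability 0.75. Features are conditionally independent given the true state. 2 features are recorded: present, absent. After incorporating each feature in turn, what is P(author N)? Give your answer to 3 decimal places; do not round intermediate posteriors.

0.163

Each posterior becomes the prior for the next update.
After 'present': normaliser = 0.35·0.3000 + 0.45·0.5000 + 0.75·0.2000; P(author K) ≈ 0.2188, P(author J) ≈ 0.4688, P(author N) ≈ 0.3125
After 'absent': normaliser = 0.65·0.2188 + 0.55·0.4688 + 0.25·0.3125; P(author K) ≈ 0.2974, P(author J) ≈ 0.5392, P(author N) ≈ 0.1634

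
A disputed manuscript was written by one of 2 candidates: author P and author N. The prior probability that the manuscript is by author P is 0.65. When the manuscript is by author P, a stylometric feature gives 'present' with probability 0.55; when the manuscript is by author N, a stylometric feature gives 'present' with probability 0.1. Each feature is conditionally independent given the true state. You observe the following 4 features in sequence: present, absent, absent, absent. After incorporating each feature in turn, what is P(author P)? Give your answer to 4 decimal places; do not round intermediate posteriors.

0.5608

Each posterior becomes the prior for the next update.
After 'present': P(author P) = 0.55·0.6500 / (0.55·0.6500 + 0.1·0.3500) ≈ 0.9108
After 'absent': P(author P) = 0.45·0.9108 / (0.45·0.9108 + 0.9·0.0892) ≈ 0.8363
After 'absent': P(author P) = 0.45·0.8363 / (0.45·0.8363 + 0.9·0.1637) ≈ 0.7186
After 'absent': P(author P) = 0.45·0.7186 / (0.45·0.7186 + 0.9·0.2814) ≈ 0.5608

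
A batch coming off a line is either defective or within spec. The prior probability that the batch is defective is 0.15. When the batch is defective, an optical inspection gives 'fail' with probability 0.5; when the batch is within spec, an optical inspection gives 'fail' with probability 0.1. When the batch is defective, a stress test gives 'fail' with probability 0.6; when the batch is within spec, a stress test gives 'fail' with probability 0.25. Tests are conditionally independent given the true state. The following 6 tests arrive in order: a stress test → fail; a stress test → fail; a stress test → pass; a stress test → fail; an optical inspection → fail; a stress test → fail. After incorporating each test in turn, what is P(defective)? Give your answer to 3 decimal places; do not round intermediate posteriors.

After a stress test='fail': P(defective) = 0.6·0.1500 / (0.6·0.1500 + 0.25·0.8500) ≈ 0.2975
After a stress test='fail': P(defective) = 0.6·0.2975 / (0.6·0.2975 + 0.25·0.7025) ≈ 0.5041
After a stress test='pass': P(defective) = 0.4·0.5041 / (0.4·0.5041 + 0.75·0.4959) ≈ 0.3515
After a stress test='fail': P(defective) = 0.6·0.3515 / (0.6·0.3515 + 0.25·0.6485) ≈ 0.5654
After an optical inspection='fail': P(defective) = 0.5·0.5654 / (0.5·0.5654 + 0.1·0.4346) ≈ 0.8668
After a stress test='fail': P(defective) = 0.6·0.8668 / (0.6·0.8668 + 0.25·0.1332) ≈ 0.9398

0.940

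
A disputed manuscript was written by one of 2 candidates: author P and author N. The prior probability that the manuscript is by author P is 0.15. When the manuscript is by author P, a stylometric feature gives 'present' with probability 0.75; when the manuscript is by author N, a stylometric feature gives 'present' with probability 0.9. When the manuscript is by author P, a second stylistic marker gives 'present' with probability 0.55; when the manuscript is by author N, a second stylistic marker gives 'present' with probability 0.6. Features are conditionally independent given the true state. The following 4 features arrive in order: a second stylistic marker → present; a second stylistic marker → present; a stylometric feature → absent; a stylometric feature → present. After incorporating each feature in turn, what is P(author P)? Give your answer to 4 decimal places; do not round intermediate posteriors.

0.2360

After a second stylistic marker='present': P(author P) = 0.55·0.1500 / (0.55·0.1500 + 0.6·0.8500) ≈ 0.1392
After a second stylistic marker='present': P(author P) = 0.55·0.1392 / (0.55·0.1392 + 0.6·0.8608) ≈ 0.1291
After a stylometric feature='absent': P(author P) = 0.25·0.1291 / (0.25·0.1291 + 0.1·0.8709) ≈ 0.2705
After a stylometric feature='present': P(author P) = 0.75·0.2705 / (0.75·0.2705 + 0.9·0.7295) ≈ 0.2360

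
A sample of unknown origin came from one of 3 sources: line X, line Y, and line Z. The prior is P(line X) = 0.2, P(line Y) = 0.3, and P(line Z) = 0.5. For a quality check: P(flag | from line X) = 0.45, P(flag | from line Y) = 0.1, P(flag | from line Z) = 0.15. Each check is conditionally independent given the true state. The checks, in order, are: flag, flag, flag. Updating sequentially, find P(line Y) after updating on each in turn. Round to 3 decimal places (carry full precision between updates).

After 'flag': normaliser = 0.45·0.2000 + 0.1·0.3000 + 0.15·0.5000; P(line X) ≈ 0.4615, P(line Y) ≈ 0.1538, P(line Z) ≈ 0.3846
After 'flag': normaliser = 0.45·0.4615 + 0.1·0.1538 + 0.15·0.3846; P(line X) ≈ 0.7397, P(line Y) ≈ 0.0548, P(line Z) ≈ 0.2055
After 'flag': normaliser = 0.45·0.7397 + 0.1·0.0548 + 0.15·0.2055; P(line X) ≈ 0.9017, P(line Y) ≈ 0.0148, P(line Z) ≈ 0.0835

0.015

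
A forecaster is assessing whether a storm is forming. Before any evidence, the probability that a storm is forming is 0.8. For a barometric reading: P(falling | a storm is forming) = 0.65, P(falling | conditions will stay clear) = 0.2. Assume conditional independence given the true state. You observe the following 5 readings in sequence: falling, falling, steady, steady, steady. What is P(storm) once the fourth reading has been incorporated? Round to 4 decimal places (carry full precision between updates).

After 'falling': P(storm) = 0.65·0.8000 / (0.65·0.8000 + 0.2·0.2000) ≈ 0.9286
After 'falling': P(storm) = 0.65·0.9286 / (0.65·0.9286 + 0.2·0.0714) ≈ 0.9769
After 'steady': P(storm) = 0.35·0.9769 / (0.35·0.9769 + 0.8·0.0231) ≈ 0.9487
After 'steady': P(storm) = 0.35·0.9487 / (0.35·0.9487 + 0.8·0.0513) ≈ 0.8900

0.8900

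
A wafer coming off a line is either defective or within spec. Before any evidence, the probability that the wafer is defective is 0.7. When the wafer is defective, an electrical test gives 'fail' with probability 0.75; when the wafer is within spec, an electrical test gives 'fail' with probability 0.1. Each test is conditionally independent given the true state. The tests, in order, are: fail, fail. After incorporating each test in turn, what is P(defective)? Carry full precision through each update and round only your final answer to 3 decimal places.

After 'fail': P(defective) = 0.75·0.7000 / (0.75·0.7000 + 0.1·0.3000) ≈ 0.9459
After 'fail': P(defective) = 0.75·0.9459 / (0.75·0.9459 + 0.1·0.0541) ≈ 0.9924

0.992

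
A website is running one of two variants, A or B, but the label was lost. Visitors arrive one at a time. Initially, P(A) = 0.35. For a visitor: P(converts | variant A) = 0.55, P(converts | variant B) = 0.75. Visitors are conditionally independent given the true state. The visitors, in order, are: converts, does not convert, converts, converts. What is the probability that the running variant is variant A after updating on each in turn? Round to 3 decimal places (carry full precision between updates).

0.277

Each posterior becomes the prior for the next update.
After 'converts': P(A) = 0.55·0.3500 / (0.55·0.3500 + 0.75·0.6500) ≈ 0.2831
After 'does not convert': P(A) = 0.45·0.2831 / (0.45·0.2831 + 0.25·0.7169) ≈ 0.4155
After 'converts': P(A) = 0.55·0.4155 / (0.55·0.4155 + 0.75·0.5845) ≈ 0.3426
After 'converts': P(A) = 0.55·0.3426 / (0.55·0.3426 + 0.75·0.6574) ≈ 0.2765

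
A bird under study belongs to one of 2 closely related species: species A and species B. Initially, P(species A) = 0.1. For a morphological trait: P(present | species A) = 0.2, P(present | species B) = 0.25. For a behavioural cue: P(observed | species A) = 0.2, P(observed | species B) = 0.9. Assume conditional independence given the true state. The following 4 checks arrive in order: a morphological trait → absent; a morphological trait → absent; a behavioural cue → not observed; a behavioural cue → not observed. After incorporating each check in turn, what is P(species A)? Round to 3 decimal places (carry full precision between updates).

0.890

After a morphological trait='absent': P(species A) = 0.8·0.1000 / (0.8·0.1000 + 0.75·0.9000) ≈ 0.1060
After a morphological trait='absent': P(species A) = 0.8·0.1060 / (0.8·0.1060 + 0.75·0.8940) ≈ 0.1122
After a behavioural cue='not observed': P(species A) = 0.8·0.1122 / (0.8·0.1122 + 0.1·0.8878) ≈ 0.5028
After a behavioural cue='not observed': P(species A) = 0.8·0.5028 / (0.8·0.5028 + 0.1·0.4972) ≈ 0.8900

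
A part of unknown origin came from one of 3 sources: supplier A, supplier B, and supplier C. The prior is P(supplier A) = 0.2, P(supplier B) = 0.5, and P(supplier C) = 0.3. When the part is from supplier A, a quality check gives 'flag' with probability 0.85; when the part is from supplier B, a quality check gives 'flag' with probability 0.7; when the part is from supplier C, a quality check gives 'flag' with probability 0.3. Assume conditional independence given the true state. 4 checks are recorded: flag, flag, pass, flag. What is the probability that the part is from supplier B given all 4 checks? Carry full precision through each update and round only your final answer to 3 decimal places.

0.681

Each posterior becomes the prior for the next update.
After 'flag': normaliser = 0.85·0.2000 + 0.7·0.5000 + 0.3·0.3000; P(supplier A) ≈ 0.2787, P(supplier B) ≈ 0.5738, P(supplier C) ≈ 0.1475
After 'flag': normaliser = 0.85·0.2787 + 0.7·0.5738 + 0.3·0.1475; P(supplier A) ≈ 0.3469, P(supplier B) ≈ 0.5882, P(supplier C) ≈ 0.0648
After 'pass': normaliser = 0.15·0.3469 + 0.3·0.5882 + 0.7·0.0648; P(supplier A) ≈ 0.1900, P(supplier B) ≈ 0.6443, P(supplier C) ≈ 0.1657
After 'flag': normaliser = 0.85·0.1900 + 0.7·0.6443 + 0.3·0.1657; P(supplier A) ≈ 0.2439, P(supplier B) ≈ 0.6811, P(supplier C) ≈ 0.0751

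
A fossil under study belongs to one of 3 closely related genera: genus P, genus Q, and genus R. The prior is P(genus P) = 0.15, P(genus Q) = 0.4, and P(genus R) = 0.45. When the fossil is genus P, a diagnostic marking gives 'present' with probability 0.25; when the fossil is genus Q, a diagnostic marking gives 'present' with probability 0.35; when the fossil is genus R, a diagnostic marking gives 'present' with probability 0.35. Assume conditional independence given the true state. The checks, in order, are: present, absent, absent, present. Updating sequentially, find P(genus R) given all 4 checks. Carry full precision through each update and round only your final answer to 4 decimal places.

0.4727

After 'present': normaliser = 0.25·0.1500 + 0.35·0.4000 + 0.35·0.4500; P(genus P) ≈ 0.1119, P(genus Q) ≈ 0.4179, P(genus R) ≈ 0.4701
After 'absent': normaliser = 0.75·0.1119 + 0.65·0.4179 + 0.65·0.4701; P(genus P) ≈ 0.1270, P(genus Q) ≈ 0.4108, P(genus R) ≈ 0.4622
After 'absent': normaliser = 0.75·0.1270 + 0.65·0.4108 + 0.65·0.4622; P(genus P) ≈ 0.1437, P(genus Q) ≈ 0.4030, P(genus R) ≈ 0.4533
After 'present': normaliser = 0.25·0.1437 + 0.35·0.4030 + 0.35·0.4533; P(genus P) ≈ 0.1070, P(genus Q) ≈ 0.4202, P(genus R) ≈ 0.4727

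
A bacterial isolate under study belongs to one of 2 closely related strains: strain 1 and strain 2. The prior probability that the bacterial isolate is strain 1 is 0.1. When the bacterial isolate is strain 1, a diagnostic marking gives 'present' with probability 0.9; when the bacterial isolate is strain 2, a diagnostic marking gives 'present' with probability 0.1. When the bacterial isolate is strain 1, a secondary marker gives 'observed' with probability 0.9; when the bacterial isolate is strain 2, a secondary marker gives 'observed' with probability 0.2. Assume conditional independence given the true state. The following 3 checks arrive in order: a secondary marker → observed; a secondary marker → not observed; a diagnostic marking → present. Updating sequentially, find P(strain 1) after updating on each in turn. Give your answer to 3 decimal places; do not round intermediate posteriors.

After a secondary marker='observed': P(strain 1) = 0.9·0.1000 / (0.9·0.1000 + 0.2·0.9000) ≈ 0.3333
After a secondary marker='not observed': P(strain 1) = 0.1·0.3333 / (0.1·0.3333 + 0.8·0.6667) ≈ 0.0588
After a diagnostic marking='present': P(strain 1) = 0.9·0.0588 / (0.9·0.0588 + 0.1·0.9412) ≈ 0.3600

0.360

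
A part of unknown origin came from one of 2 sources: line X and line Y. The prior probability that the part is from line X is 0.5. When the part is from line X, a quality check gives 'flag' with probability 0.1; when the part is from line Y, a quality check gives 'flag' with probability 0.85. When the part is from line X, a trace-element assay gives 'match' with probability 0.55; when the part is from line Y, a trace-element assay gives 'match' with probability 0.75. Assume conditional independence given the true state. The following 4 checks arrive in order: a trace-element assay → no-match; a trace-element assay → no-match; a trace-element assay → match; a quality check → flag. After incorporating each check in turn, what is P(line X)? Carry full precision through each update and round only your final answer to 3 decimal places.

After a trace-element assay='no-match': P(line X) = 0.45·0.5000 / (0.45·0.5000 + 0.25·0.5000) ≈ 0.6429
After a trace-element assay='no-match': P(line X) = 0.45·0.6429 / (0.45·0.6429 + 0.25·0.3571) ≈ 0.7642
After a trace-element assay='match': P(line X) = 0.55·0.7642 / (0.55·0.7642 + 0.75·0.2358) ≈ 0.7038
After a quality check='flag': P(line X) = 0.1·0.7038 / (0.1·0.7038 + 0.85·0.2962) ≈ 0.2185

0.218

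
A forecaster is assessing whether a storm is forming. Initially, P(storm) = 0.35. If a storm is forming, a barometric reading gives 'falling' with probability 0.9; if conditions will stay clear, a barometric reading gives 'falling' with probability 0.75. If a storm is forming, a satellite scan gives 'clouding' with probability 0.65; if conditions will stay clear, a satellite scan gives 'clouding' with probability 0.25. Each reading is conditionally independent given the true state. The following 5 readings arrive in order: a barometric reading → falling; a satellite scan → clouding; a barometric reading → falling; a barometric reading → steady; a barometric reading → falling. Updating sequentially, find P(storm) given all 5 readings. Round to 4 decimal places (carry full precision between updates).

Apply Bayes' rule sequentially, carrying P(storm) forward.
After a barometric reading='falling': P(storm) = 0.9·0.3500 / (0.9·0.3500 + 0.75·0.6500) ≈ 0.3925
After a satellite scan='clouding': P(storm) = 0.65·0.3925 / (0.65·0.3925 + 0.25·0.6075) ≈ 0.6269
After a barometric reading='falling': P(storm) = 0.9·0.6269 / (0.9·0.6269 + 0.75·0.3731) ≈ 0.6684
After a barometric reading='steady': P(storm) = 0.1·0.6684 / (0.1·0.6684 + 0.25·0.3316) ≈ 0.4464
After a barometric reading='falling': P(storm) = 0.9·0.4464 / (0.9·0.4464 + 0.75·0.5536) ≈ 0.4918

0.4918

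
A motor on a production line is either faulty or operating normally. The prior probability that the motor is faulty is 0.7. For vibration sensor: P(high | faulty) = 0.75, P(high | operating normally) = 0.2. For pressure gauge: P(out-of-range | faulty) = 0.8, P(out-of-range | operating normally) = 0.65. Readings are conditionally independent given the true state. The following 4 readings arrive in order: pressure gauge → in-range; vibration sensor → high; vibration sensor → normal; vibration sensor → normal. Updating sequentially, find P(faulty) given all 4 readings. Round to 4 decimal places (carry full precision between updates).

0.3281

After pressure gauge='in-range': P(faulty) = 0.2·0.7000 / (0.2·0.7000 + 0.35·0.3000) ≈ 0.5714
After vibration sensor='high': P(faulty) = 0.75·0.5714 / (0.75·0.5714 + 0.2·0.4286) ≈ 0.8333
After vibration sensor='normal': P(faulty) = 0.25·0.8333 / (0.25·0.8333 + 0.8·0.1667) ≈ 0.6098
After vibration sensor='normal': P(faulty) = 0.25·0.6098 / (0.25·0.6098 + 0.8·0.3902) ≈ 0.3281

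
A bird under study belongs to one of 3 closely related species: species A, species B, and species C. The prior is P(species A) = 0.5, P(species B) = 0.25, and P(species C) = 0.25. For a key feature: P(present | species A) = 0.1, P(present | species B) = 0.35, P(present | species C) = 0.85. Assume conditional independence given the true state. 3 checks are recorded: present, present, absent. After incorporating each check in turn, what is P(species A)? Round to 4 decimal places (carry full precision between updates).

0.0874

After 'present': normaliser = 0.1·0.5000 + 0.35·0.2500 + 0.85·0.2500; P(species A) ≈ 0.1429, P(species B) ≈ 0.2500, P(species C) ≈ 0.6071
After 'present': normaliser = 0.1·0.1429 + 0.35·0.2500 + 0.85·0.6071; P(species A) ≈ 0.0231, P(species B) ≈ 0.1416, P(species C) ≈ 0.8353
After 'absent': normaliser = 0.9·0.0231 + 0.65·0.1416 + 0.15·0.8353; P(species A) ≈ 0.0874, P(species B) ≈ 0.3865, P(species C) ≈ 0.5261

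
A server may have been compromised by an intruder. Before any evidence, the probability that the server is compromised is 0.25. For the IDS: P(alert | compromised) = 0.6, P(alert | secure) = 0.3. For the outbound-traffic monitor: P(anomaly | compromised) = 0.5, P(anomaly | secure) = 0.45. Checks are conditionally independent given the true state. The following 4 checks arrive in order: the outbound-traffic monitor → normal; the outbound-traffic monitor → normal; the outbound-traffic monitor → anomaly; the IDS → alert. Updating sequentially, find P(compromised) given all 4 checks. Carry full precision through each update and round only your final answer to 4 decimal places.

0.3797

After the outbound-traffic monitor='normal': P(compromised) = 0.5·0.2500 / (0.5·0.2500 + 0.55·0.7500) ≈ 0.2326
After the outbound-traffic monitor='normal': P(compromised) = 0.5·0.2326 / (0.5·0.2326 + 0.55·0.7674) ≈ 0.2160
After the outbound-traffic monitor='anomaly': P(compromised) = 0.5·0.2160 / (0.5·0.2160 + 0.45·0.7840) ≈ 0.2344
After the IDS='alert': P(compromised) = 0.6·0.2344 / (0.6·0.2344 + 0.3·0.7656) ≈ 0.3797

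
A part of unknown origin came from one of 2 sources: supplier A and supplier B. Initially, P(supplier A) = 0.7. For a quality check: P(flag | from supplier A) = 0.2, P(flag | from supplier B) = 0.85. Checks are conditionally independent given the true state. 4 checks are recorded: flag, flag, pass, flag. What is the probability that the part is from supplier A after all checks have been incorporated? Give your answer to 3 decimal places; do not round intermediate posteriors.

After 'flag': P(supplier A) = 0.2·0.7000 / (0.2·0.7000 + 0.85·0.3000) ≈ 0.3544
After 'flag': P(supplier A) = 0.2·0.3544 / (0.2·0.3544 + 0.85·0.6456) ≈ 0.1144
After 'pass': P(supplier A) = 0.8·0.1144 / (0.8·0.1144 + 0.15·0.8856) ≈ 0.4079
After 'flag': P(supplier A) = 0.2·0.4079 / (0.2·0.4079 + 0.85·0.5921) ≈ 0.1395

0.139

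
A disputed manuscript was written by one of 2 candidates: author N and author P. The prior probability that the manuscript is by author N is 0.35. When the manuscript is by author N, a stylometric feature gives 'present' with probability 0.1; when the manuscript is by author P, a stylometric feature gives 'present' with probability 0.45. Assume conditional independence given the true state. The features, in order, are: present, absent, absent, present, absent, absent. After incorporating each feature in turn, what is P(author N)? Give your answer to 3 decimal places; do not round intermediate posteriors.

Apply Bayes' rule sequentially, carrying P(author N) forward.
After 'present': P(author N) = 0.1·0.3500 / (0.1·0.3500 + 0.45·0.6500) ≈ 0.1069
After 'absent': P(author N) = 0.9·0.1069 / (0.9·0.1069 + 0.55·0.8931) ≈ 0.1637
After 'absent': P(author N) = 0.9·0.1637 / (0.9·0.1637 + 0.55·0.8363) ≈ 0.2427
After 'present': P(author N) = 0.1·0.2427 / (0.1·0.2427 + 0.45·0.7573) ≈ 0.0665
After 'absent': P(author N) = 0.9·0.0665 / (0.9·0.0665 + 0.55·0.9335) ≈ 0.1044
After 'absent': P(author N) = 0.9·0.1044 / (0.9·0.1044 + 0.55·0.8956) ≈ 0.1601

0.160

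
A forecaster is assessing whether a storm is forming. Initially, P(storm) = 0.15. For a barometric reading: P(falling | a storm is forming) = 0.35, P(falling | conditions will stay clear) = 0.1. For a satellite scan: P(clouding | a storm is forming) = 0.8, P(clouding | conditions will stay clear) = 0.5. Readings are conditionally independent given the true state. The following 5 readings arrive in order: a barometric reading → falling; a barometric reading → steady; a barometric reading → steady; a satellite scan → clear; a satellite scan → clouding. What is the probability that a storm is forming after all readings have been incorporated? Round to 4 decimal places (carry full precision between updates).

After a barometric reading='falling': P(storm) = 0.35·0.1500 / (0.35·0.1500 + 0.1·0.8500) ≈ 0.3818
After a barometric reading='steady': P(storm) = 0.65·0.3818 / (0.65·0.3818 + 0.9·0.6182) ≈ 0.3085
After a barometric reading='steady': P(storm) = 0.65·0.3085 / (0.65·0.3085 + 0.9·0.6915) ≈ 0.2437
After a satellite scan='clear': P(storm) = 0.2·0.2437 / (0.2·0.2437 + 0.5·0.7563) ≈ 0.1142
After a satellite scan='clouding': P(storm) = 0.8·0.1142 / (0.8·0.1142 + 0.5·0.8858) ≈ 0.1709

0.1709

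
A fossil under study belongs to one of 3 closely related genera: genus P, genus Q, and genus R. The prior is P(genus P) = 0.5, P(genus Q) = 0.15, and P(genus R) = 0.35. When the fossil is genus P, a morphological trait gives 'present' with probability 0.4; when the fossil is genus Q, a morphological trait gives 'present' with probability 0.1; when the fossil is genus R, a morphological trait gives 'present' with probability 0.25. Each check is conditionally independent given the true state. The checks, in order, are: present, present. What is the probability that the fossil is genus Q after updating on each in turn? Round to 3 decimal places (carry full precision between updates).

Each posterior becomes the prior for the next update.
After 'present': normaliser = 0.4·0.5000 + 0.1·0.1500 + 0.25·0.3500; P(genus P) ≈ 0.6612, P(genus Q) ≈ 0.0496, P(genus R) ≈ 0.2893
After 'present': normaliser = 0.4·0.6612 + 0.1·0.0496 + 0.25·0.2893; P(genus P) ≈ 0.7739, P(genus Q) ≈ 0.0145, P(genus R) ≈ 0.2116

0.015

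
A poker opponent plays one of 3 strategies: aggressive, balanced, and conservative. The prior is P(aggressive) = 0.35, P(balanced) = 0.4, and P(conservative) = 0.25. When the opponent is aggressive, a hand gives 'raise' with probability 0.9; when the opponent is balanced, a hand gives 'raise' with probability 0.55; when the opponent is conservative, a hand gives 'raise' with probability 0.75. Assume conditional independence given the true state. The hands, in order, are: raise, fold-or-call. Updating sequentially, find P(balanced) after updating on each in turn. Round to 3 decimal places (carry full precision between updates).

After 'raise': normaliser = 0.9·0.3500 + 0.55·0.4000 + 0.75·0.2500; P(aggressive) ≈ 0.4360, P(balanced) ≈ 0.3045, P(conservative) ≈ 0.2595
After 'fold-or-call': normaliser = 0.1·0.4360 + 0.45·0.3045 + 0.25·0.2595; P(aggressive) ≈ 0.1776, P(balanced) ≈ 0.5581, P(conservative) ≈ 0.2643

0.558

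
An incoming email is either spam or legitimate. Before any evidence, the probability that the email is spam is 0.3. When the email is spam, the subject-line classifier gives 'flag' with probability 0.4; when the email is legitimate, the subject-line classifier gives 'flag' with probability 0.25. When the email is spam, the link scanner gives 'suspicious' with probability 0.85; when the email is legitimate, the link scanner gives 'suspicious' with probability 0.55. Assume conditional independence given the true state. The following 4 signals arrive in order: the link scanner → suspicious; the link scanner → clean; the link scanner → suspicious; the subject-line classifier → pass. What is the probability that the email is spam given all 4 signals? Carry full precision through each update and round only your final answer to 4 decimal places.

0.2144

After the link scanner='suspicious': P(spam) = 0.85·0.3000 / (0.85·0.3000 + 0.55·0.7000) ≈ 0.3984
After the link scanner='clean': P(spam) = 0.15·0.3984 / (0.15·0.3984 + 0.45·0.6016) ≈ 0.1809
After the link scanner='suspicious': P(spam) = 0.85·0.1809 / (0.85·0.1809 + 0.55·0.8191) ≈ 0.2544
After the subject-line classifier='pass': P(spam) = 0.6·0.2544 / (0.6·0.2544 + 0.75·0.7456) ≈ 0.2144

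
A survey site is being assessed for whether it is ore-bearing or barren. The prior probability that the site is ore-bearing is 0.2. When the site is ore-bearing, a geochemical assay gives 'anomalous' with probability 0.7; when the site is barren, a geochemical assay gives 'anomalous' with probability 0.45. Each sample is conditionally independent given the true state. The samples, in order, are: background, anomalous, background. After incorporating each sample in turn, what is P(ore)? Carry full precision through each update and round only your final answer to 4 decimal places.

0.1037

After 'background': P(ore) = 0.3·0.2000 / (0.3·0.2000 + 0.55·0.8000) ≈ 0.1200
After 'anomalous': P(ore) = 0.7·0.1200 / (0.7·0.1200 + 0.45·0.8800) ≈ 0.1750
After 'background': P(ore) = 0.3·0.1750 / (0.3·0.1750 + 0.55·0.8250) ≈ 0.1037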